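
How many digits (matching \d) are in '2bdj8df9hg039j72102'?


\d matches any digit 0-9.
Scanning '2bdj8df9hg039j72102':
  pos 0: '2' -> DIGIT
  pos 4: '8' -> DIGIT
  pos 7: '9' -> DIGIT
  pos 10: '0' -> DIGIT
  pos 11: '3' -> DIGIT
  pos 12: '9' -> DIGIT
  pos 14: '7' -> DIGIT
  pos 15: '2' -> DIGIT
  pos 16: '1' -> DIGIT
  pos 17: '0' -> DIGIT
  pos 18: '2' -> DIGIT
Digits found: ['2', '8', '9', '0', '3', '9', '7', '2', '1', '0', '2']
Total: 11

11


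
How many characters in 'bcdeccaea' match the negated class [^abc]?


Negated class [^abc] matches any char NOT in {a, b, c}
Scanning 'bcdeccaea':
  pos 0: 'b' -> no (excluded)
  pos 1: 'c' -> no (excluded)
  pos 2: 'd' -> MATCH
  pos 3: 'e' -> MATCH
  pos 4: 'c' -> no (excluded)
  pos 5: 'c' -> no (excluded)
  pos 6: 'a' -> no (excluded)
  pos 7: 'e' -> MATCH
  pos 8: 'a' -> no (excluded)
Total matches: 3

3


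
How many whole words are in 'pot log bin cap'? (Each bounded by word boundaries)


Word boundaries (\b) mark the start/end of each word.
Text: 'pot log bin cap'
Splitting by whitespace:
  Word 1: 'pot'
  Word 2: 'log'
  Word 3: 'bin'
  Word 4: 'cap'
Total whole words: 4

4


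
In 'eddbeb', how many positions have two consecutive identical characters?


Looking for consecutive identical characters in 'eddbeb':
  pos 0-1: 'e' vs 'd' -> different
  pos 1-2: 'd' vs 'd' -> MATCH ('dd')
  pos 2-3: 'd' vs 'b' -> different
  pos 3-4: 'b' vs 'e' -> different
  pos 4-5: 'e' vs 'b' -> different
Consecutive identical pairs: ['dd']
Count: 1

1


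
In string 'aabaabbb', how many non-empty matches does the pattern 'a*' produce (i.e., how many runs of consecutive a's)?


Pattern 'a*' matches zero or more a's. We want non-empty runs of consecutive a's.
String: 'aabaabbb'
Walking through the string to find runs of a's:
  Run 1: positions 0-1 -> 'aa'
  Run 2: positions 3-4 -> 'aa'
Non-empty runs found: ['aa', 'aa']
Count: 2

2


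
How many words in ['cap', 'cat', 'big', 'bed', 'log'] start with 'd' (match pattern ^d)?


Pattern ^d anchors to start of word. Check which words begin with 'd':
  'cap' -> no
  'cat' -> no
  'big' -> no
  'bed' -> no
  'log' -> no
Matching words: []
Count: 0

0


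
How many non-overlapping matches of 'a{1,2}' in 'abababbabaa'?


Pattern 'a{1,2}' matches between 1 and 2 consecutive a's (greedy).
String: 'abababbabaa'
Finding runs of a's and applying greedy matching:
  Run at pos 0: 'a' (length 1)
  Run at pos 2: 'a' (length 1)
  Run at pos 4: 'a' (length 1)
  Run at pos 7: 'a' (length 1)
  Run at pos 9: 'aa' (length 2)
Matches: ['a', 'a', 'a', 'a', 'aa']
Count: 5

5


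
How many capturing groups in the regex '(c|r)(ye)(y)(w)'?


To count capturing groups, count each '(' that starts a group.
Pattern: '(c|r)(ye)(y)(w)'
Walking through the pattern:
  Position 0: '(' -> group #1
  Position 5: '(' -> group #2
  Position 9: '(' -> group #3
  Position 12: '(' -> group #4
Total capturing groups: 4

4


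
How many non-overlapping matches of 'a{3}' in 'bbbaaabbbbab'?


Pattern 'a{3}' matches exactly 3 consecutive a's (greedy, non-overlapping).
String: 'bbbaaabbbbab'
Scanning for runs of a's:
  Run at pos 3: 'aaa' (length 3) -> 1 match(es)
  Run at pos 10: 'a' (length 1) -> 0 match(es)
Matches found: ['aaa']
Total: 1

1


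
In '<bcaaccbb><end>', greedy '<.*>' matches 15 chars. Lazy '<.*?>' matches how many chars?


Greedy '<.*>' tries to match as MUCH as possible.
Lazy '<.*?>' tries to match as LITTLE as possible.

String: '<bcaaccbb><end>'
Greedy '<.*>' starts at first '<' and extends to the LAST '>': '<bcaaccbb><end>' (15 chars)
Lazy '<.*?>' starts at first '<' and stops at the FIRST '>': '<bcaaccbb>' (10 chars)

10


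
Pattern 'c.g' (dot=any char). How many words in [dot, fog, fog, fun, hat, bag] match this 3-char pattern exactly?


Pattern 'c.g' means: starts with 'c', any single char, ends with 'g'.
Checking each word (must be exactly 3 chars):
  'dot' (len=3): no
  'fog' (len=3): no
  'fog' (len=3): no
  'fun' (len=3): no
  'hat' (len=3): no
  'bag' (len=3): no
Matching words: []
Total: 0

0


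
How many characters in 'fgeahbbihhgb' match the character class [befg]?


Character class [befg] matches any of: {b, e, f, g}
Scanning string 'fgeahbbihhgb' character by character:
  pos 0: 'f' -> MATCH
  pos 1: 'g' -> MATCH
  pos 2: 'e' -> MATCH
  pos 3: 'a' -> no
  pos 4: 'h' -> no
  pos 5: 'b' -> MATCH
  pos 6: 'b' -> MATCH
  pos 7: 'i' -> no
  pos 8: 'h' -> no
  pos 9: 'h' -> no
  pos 10: 'g' -> MATCH
  pos 11: 'b' -> MATCH
Total matches: 7

7


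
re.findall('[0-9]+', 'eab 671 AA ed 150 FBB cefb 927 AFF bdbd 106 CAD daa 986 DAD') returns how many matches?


Pattern '[0-9]+' finds one or more digits.
Text: 'eab 671 AA ed 150 FBB cefb 927 AFF bdbd 106 CAD daa 986 DAD'
Scanning for matches:
  Match 1: '671'
  Match 2: '150'
  Match 3: '927'
  Match 4: '106'
  Match 5: '986'
Total matches: 5

5


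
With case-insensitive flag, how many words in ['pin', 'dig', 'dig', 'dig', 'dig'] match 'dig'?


Case-insensitive matching: compare each word's lowercase form to 'dig'.
  'pin' -> lower='pin' -> no
  'dig' -> lower='dig' -> MATCH
  'dig' -> lower='dig' -> MATCH
  'dig' -> lower='dig' -> MATCH
  'dig' -> lower='dig' -> MATCH
Matches: ['dig', 'dig', 'dig', 'dig']
Count: 4

4


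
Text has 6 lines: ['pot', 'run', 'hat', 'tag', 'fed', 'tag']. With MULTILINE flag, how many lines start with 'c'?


With MULTILINE flag, ^ matches the start of each line.
Lines: ['pot', 'run', 'hat', 'tag', 'fed', 'tag']
Checking which lines start with 'c':
  Line 1: 'pot' -> no
  Line 2: 'run' -> no
  Line 3: 'hat' -> no
  Line 4: 'tag' -> no
  Line 5: 'fed' -> no
  Line 6: 'tag' -> no
Matching lines: []
Count: 0

0


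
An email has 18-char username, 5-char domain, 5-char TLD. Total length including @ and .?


An email address has format: username@domain.tld
Username length: 18
'@' character: 1
Domain length: 5
'.' character: 1
TLD length: 5
Total = 18 + 1 + 5 + 1 + 5 = 30

30


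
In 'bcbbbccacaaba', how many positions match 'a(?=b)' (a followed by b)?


Lookahead 'a(?=b)' matches 'a' only when followed by 'b'.
String: 'bcbbbccacaaba'
Checking each position where char is 'a':
  pos 7: 'a' -> no (next='c')
  pos 9: 'a' -> no (next='a')
  pos 10: 'a' -> MATCH (next='b')
Matching positions: [10]
Count: 1

1


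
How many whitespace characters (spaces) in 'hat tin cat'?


\s matches whitespace characters (spaces, tabs, etc.).
Text: 'hat tin cat'
This text has 3 words separated by spaces.
Number of spaces = number of words - 1 = 3 - 1 = 2

2


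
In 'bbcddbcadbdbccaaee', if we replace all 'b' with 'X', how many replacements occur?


re.sub('b', 'X', text) replaces every occurrence of 'b' with 'X'.
Text: 'bbcddbcadbdbccaaee'
Scanning for 'b':
  pos 0: 'b' -> replacement #1
  pos 1: 'b' -> replacement #2
  pos 5: 'b' -> replacement #3
  pos 9: 'b' -> replacement #4
  pos 11: 'b' -> replacement #5
Total replacements: 5

5


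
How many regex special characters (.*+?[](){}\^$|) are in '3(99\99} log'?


Regex special characters are: . * + ? [ ] ( ) { } \ ^ $ |
Scanning '3(99\99} log':
  pos 1: '(' -> SPECIAL
  pos 4: '\' -> SPECIAL
  pos 7: '}' -> SPECIAL
Special chars found: ['(', '\\', '}']
Total: 3

3


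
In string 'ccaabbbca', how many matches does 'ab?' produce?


Pattern 'ab?' matches 'a' optionally followed by 'b'.
String: 'ccaabbbca'
Scanning left to right for 'a' then checking next char:
  Match 1: 'a' (a not followed by b)
  Match 2: 'ab' (a followed by b)
  Match 3: 'a' (a not followed by b)
Total matches: 3

3


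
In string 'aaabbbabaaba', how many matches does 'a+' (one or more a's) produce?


Pattern 'a+' matches one or more consecutive a's.
String: 'aaabbbabaaba'
Scanning for runs of a:
  Match 1: 'aaa' (length 3)
  Match 2: 'a' (length 1)
  Match 3: 'aa' (length 2)
  Match 4: 'a' (length 1)
Total matches: 4

4


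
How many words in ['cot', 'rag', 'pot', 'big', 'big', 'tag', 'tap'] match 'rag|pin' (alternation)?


Alternation 'rag|pin' matches either 'rag' or 'pin'.
Checking each word:
  'cot' -> no
  'rag' -> MATCH
  'pot' -> no
  'big' -> no
  'big' -> no
  'tag' -> no
  'tap' -> no
Matches: ['rag']
Count: 1

1


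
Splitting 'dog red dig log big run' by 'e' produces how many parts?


Splitting by 'e' breaks the string at each occurrence of the separator.
Text: 'dog red dig log big run'
Parts after split:
  Part 1: 'dog r'
  Part 2: 'd dig log big run'
Total parts: 2

2


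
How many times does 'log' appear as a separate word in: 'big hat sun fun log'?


Scanning each word for exact match 'log':
  Word 1: 'big' -> no
  Word 2: 'hat' -> no
  Word 3: 'sun' -> no
  Word 4: 'fun' -> no
  Word 5: 'log' -> MATCH
Total matches: 1

1


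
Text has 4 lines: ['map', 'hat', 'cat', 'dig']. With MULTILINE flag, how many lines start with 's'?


With MULTILINE flag, ^ matches the start of each line.
Lines: ['map', 'hat', 'cat', 'dig']
Checking which lines start with 's':
  Line 1: 'map' -> no
  Line 2: 'hat' -> no
  Line 3: 'cat' -> no
  Line 4: 'dig' -> no
Matching lines: []
Count: 0

0


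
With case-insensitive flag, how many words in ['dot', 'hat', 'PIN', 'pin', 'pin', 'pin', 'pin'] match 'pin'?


Case-insensitive matching: compare each word's lowercase form to 'pin'.
  'dot' -> lower='dot' -> no
  'hat' -> lower='hat' -> no
  'PIN' -> lower='pin' -> MATCH
  'pin' -> lower='pin' -> MATCH
  'pin' -> lower='pin' -> MATCH
  'pin' -> lower='pin' -> MATCH
  'pin' -> lower='pin' -> MATCH
Matches: ['PIN', 'pin', 'pin', 'pin', 'pin']
Count: 5

5


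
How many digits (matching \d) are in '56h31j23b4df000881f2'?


\d matches any digit 0-9.
Scanning '56h31j23b4df000881f2':
  pos 0: '5' -> DIGIT
  pos 1: '6' -> DIGIT
  pos 3: '3' -> DIGIT
  pos 4: '1' -> DIGIT
  pos 6: '2' -> DIGIT
  pos 7: '3' -> DIGIT
  pos 9: '4' -> DIGIT
  pos 12: '0' -> DIGIT
  pos 13: '0' -> DIGIT
  pos 14: '0' -> DIGIT
  pos 15: '8' -> DIGIT
  pos 16: '8' -> DIGIT
  pos 17: '1' -> DIGIT
  pos 19: '2' -> DIGIT
Digits found: ['5', '6', '3', '1', '2', '3', '4', '0', '0', '0', '8', '8', '1', '2']
Total: 14

14


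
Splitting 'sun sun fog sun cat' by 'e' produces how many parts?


Splitting by 'e' breaks the string at each occurrence of the separator.
Text: 'sun sun fog sun cat'
Parts after split:
  Part 1: 'sun sun fog sun cat'
Total parts: 1

1


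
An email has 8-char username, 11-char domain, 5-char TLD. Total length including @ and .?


An email address has format: username@domain.tld
Username length: 8
'@' character: 1
Domain length: 11
'.' character: 1
TLD length: 5
Total = 8 + 1 + 11 + 1 + 5 = 26

26


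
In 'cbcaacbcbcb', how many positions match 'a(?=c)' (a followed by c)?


Lookahead 'a(?=c)' matches 'a' only when followed by 'c'.
String: 'cbcaacbcbcb'
Checking each position where char is 'a':
  pos 3: 'a' -> no (next='a')
  pos 4: 'a' -> MATCH (next='c')
Matching positions: [4]
Count: 1

1


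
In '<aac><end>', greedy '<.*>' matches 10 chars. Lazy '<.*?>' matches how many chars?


Greedy '<.*>' tries to match as MUCH as possible.
Lazy '<.*?>' tries to match as LITTLE as possible.

String: '<aac><end>'
Greedy '<.*>' starts at first '<' and extends to the LAST '>': '<aac><end>' (10 chars)
Lazy '<.*?>' starts at first '<' and stops at the FIRST '>': '<aac>' (5 chars)

5


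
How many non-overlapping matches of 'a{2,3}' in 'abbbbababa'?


Pattern 'a{2,3}' matches between 2 and 3 consecutive a's (greedy).
String: 'abbbbababa'
Finding runs of a's and applying greedy matching:
  Run at pos 0: 'a' (length 1)
  Run at pos 5: 'a' (length 1)
  Run at pos 7: 'a' (length 1)
  Run at pos 9: 'a' (length 1)
Matches: []
Count: 0

0


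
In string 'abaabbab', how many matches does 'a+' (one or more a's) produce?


Pattern 'a+' matches one or more consecutive a's.
String: 'abaabbab'
Scanning for runs of a:
  Match 1: 'a' (length 1)
  Match 2: 'aa' (length 2)
  Match 3: 'a' (length 1)
Total matches: 3

3


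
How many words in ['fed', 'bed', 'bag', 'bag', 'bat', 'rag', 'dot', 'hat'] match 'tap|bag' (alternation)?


Alternation 'tap|bag' matches either 'tap' or 'bag'.
Checking each word:
  'fed' -> no
  'bed' -> no
  'bag' -> MATCH
  'bag' -> MATCH
  'bat' -> no
  'rag' -> no
  'dot' -> no
  'hat' -> no
Matches: ['bag', 'bag']
Count: 2

2


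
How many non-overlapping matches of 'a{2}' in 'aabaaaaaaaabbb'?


Pattern 'a{2}' matches exactly 2 consecutive a's (greedy, non-overlapping).
String: 'aabaaaaaaaabbb'
Scanning for runs of a's:
  Run at pos 0: 'aa' (length 2) -> 1 match(es)
  Run at pos 3: 'aaaaaaaa' (length 8) -> 4 match(es)
Matches found: ['aa', 'aa', 'aa', 'aa', 'aa']
Total: 5

5


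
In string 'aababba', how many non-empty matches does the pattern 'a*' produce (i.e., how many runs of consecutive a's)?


Pattern 'a*' matches zero or more a's. We want non-empty runs of consecutive a's.
String: 'aababba'
Walking through the string to find runs of a's:
  Run 1: positions 0-1 -> 'aa'
  Run 2: positions 3-3 -> 'a'
  Run 3: positions 6-6 -> 'a'
Non-empty runs found: ['aa', 'a', 'a']
Count: 3

3


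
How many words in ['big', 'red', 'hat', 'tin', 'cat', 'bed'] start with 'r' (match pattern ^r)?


Pattern ^r anchors to start of word. Check which words begin with 'r':
  'big' -> no
  'red' -> MATCH (starts with 'r')
  'hat' -> no
  'tin' -> no
  'cat' -> no
  'bed' -> no
Matching words: ['red']
Count: 1

1


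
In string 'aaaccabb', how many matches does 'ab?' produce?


Pattern 'ab?' matches 'a' optionally followed by 'b'.
String: 'aaaccabb'
Scanning left to right for 'a' then checking next char:
  Match 1: 'a' (a not followed by b)
  Match 2: 'a' (a not followed by b)
  Match 3: 'a' (a not followed by b)
  Match 4: 'ab' (a followed by b)
Total matches: 4

4


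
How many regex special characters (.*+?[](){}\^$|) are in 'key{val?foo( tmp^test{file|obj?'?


Regex special characters are: . * + ? [ ] ( ) { } \ ^ $ |
Scanning 'key{val?foo( tmp^test{file|obj?':
  pos 3: '{' -> SPECIAL
  pos 7: '?' -> SPECIAL
  pos 11: '(' -> SPECIAL
  pos 16: '^' -> SPECIAL
  pos 21: '{' -> SPECIAL
  pos 26: '|' -> SPECIAL
  pos 30: '?' -> SPECIAL
Special chars found: ['{', '?', '(', '^', '{', '|', '?']
Total: 7

7


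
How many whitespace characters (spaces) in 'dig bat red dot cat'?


\s matches whitespace characters (spaces, tabs, etc.).
Text: 'dig bat red dot cat'
This text has 5 words separated by spaces.
Number of spaces = number of words - 1 = 5 - 1 = 4

4


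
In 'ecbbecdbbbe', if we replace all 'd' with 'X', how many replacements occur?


re.sub('d', 'X', text) replaces every occurrence of 'd' with 'X'.
Text: 'ecbbecdbbbe'
Scanning for 'd':
  pos 6: 'd' -> replacement #1
Total replacements: 1

1


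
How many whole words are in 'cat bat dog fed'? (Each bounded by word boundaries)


Word boundaries (\b) mark the start/end of each word.
Text: 'cat bat dog fed'
Splitting by whitespace:
  Word 1: 'cat'
  Word 2: 'bat'
  Word 3: 'dog'
  Word 4: 'fed'
Total whole words: 4

4


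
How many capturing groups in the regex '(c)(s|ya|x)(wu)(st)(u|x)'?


To count capturing groups, count each '(' that starts a group.
Pattern: '(c)(s|ya|x)(wu)(st)(u|x)'
Walking through the pattern:
  Position 0: '(' -> group #1
  Position 3: '(' -> group #2
  Position 11: '(' -> group #3
  Position 15: '(' -> group #4
  Position 19: '(' -> group #5
Total capturing groups: 5

5


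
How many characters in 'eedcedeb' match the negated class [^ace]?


Negated class [^ace] matches any char NOT in {a, c, e}
Scanning 'eedcedeb':
  pos 0: 'e' -> no (excluded)
  pos 1: 'e' -> no (excluded)
  pos 2: 'd' -> MATCH
  pos 3: 'c' -> no (excluded)
  pos 4: 'e' -> no (excluded)
  pos 5: 'd' -> MATCH
  pos 6: 'e' -> no (excluded)
  pos 7: 'b' -> MATCH
Total matches: 3

3


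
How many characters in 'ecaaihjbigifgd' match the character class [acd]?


Character class [acd] matches any of: {a, c, d}
Scanning string 'ecaaihjbigifgd' character by character:
  pos 0: 'e' -> no
  pos 1: 'c' -> MATCH
  pos 2: 'a' -> MATCH
  pos 3: 'a' -> MATCH
  pos 4: 'i' -> no
  pos 5: 'h' -> no
  pos 6: 'j' -> no
  pos 7: 'b' -> no
  pos 8: 'i' -> no
  pos 9: 'g' -> no
  pos 10: 'i' -> no
  pos 11: 'f' -> no
  pos 12: 'g' -> no
  pos 13: 'd' -> MATCH
Total matches: 4

4


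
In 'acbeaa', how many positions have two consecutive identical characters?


Looking for consecutive identical characters in 'acbeaa':
  pos 0-1: 'a' vs 'c' -> different
  pos 1-2: 'c' vs 'b' -> different
  pos 2-3: 'b' vs 'e' -> different
  pos 3-4: 'e' vs 'a' -> different
  pos 4-5: 'a' vs 'a' -> MATCH ('aa')
Consecutive identical pairs: ['aa']
Count: 1

1


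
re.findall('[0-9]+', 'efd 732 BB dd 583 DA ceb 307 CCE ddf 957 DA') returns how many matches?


Pattern '[0-9]+' finds one or more digits.
Text: 'efd 732 BB dd 583 DA ceb 307 CCE ddf 957 DA'
Scanning for matches:
  Match 1: '732'
  Match 2: '583'
  Match 3: '307'
  Match 4: '957'
Total matches: 4

4


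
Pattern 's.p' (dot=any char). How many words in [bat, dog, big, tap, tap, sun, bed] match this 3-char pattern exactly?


Pattern 's.p' means: starts with 's', any single char, ends with 'p'.
Checking each word (must be exactly 3 chars):
  'bat' (len=3): no
  'dog' (len=3): no
  'big' (len=3): no
  'tap' (len=3): no
  'tap' (len=3): no
  'sun' (len=3): no
  'bed' (len=3): no
Matching words: []
Total: 0

0


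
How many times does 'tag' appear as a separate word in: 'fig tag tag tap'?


Scanning each word for exact match 'tag':
  Word 1: 'fig' -> no
  Word 2: 'tag' -> MATCH
  Word 3: 'tag' -> MATCH
  Word 4: 'tap' -> no
Total matches: 2

2


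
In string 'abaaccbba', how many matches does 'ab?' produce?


Pattern 'ab?' matches 'a' optionally followed by 'b'.
String: 'abaaccbba'
Scanning left to right for 'a' then checking next char:
  Match 1: 'ab' (a followed by b)
  Match 2: 'a' (a not followed by b)
  Match 3: 'a' (a not followed by b)
  Match 4: 'a' (a not followed by b)
Total matches: 4

4


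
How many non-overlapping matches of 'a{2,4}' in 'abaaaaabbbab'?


Pattern 'a{2,4}' matches between 2 and 4 consecutive a's (greedy).
String: 'abaaaaabbbab'
Finding runs of a's and applying greedy matching:
  Run at pos 0: 'a' (length 1)
  Run at pos 2: 'aaaaa' (length 5)
  Run at pos 10: 'a' (length 1)
Matches: ['aaaa']
Count: 1

1


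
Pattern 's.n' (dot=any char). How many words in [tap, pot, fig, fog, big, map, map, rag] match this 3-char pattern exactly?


Pattern 's.n' means: starts with 's', any single char, ends with 'n'.
Checking each word (must be exactly 3 chars):
  'tap' (len=3): no
  'pot' (len=3): no
  'fig' (len=3): no
  'fog' (len=3): no
  'big' (len=3): no
  'map' (len=3): no
  'map' (len=3): no
  'rag' (len=3): no
Matching words: []
Total: 0

0


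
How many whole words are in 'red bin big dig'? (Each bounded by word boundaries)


Word boundaries (\b) mark the start/end of each word.
Text: 'red bin big dig'
Splitting by whitespace:
  Word 1: 'red'
  Word 2: 'bin'
  Word 3: 'big'
  Word 4: 'dig'
Total whole words: 4

4


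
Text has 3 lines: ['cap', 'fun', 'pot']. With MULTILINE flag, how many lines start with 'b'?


With MULTILINE flag, ^ matches the start of each line.
Lines: ['cap', 'fun', 'pot']
Checking which lines start with 'b':
  Line 1: 'cap' -> no
  Line 2: 'fun' -> no
  Line 3: 'pot' -> no
Matching lines: []
Count: 0

0


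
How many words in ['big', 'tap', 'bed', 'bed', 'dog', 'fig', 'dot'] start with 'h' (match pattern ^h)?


Pattern ^h anchors to start of word. Check which words begin with 'h':
  'big' -> no
  'tap' -> no
  'bed' -> no
  'bed' -> no
  'dog' -> no
  'fig' -> no
  'dot' -> no
Matching words: []
Count: 0

0


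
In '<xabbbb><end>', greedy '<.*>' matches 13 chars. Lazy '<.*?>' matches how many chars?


Greedy '<.*>' tries to match as MUCH as possible.
Lazy '<.*?>' tries to match as LITTLE as possible.

String: '<xabbbb><end>'
Greedy '<.*>' starts at first '<' and extends to the LAST '>': '<xabbbb><end>' (13 chars)
Lazy '<.*?>' starts at first '<' and stops at the FIRST '>': '<xabbbb>' (8 chars)

8


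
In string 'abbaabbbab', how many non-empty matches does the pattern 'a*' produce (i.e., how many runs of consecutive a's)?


Pattern 'a*' matches zero or more a's. We want non-empty runs of consecutive a's.
String: 'abbaabbbab'
Walking through the string to find runs of a's:
  Run 1: positions 0-0 -> 'a'
  Run 2: positions 3-4 -> 'aa'
  Run 3: positions 8-8 -> 'a'
Non-empty runs found: ['a', 'aa', 'a']
Count: 3

3


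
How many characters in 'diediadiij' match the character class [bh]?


Character class [bh] matches any of: {b, h}
Scanning string 'diediadiij' character by character:
  pos 0: 'd' -> no
  pos 1: 'i' -> no
  pos 2: 'e' -> no
  pos 3: 'd' -> no
  pos 4: 'i' -> no
  pos 5: 'a' -> no
  pos 6: 'd' -> no
  pos 7: 'i' -> no
  pos 8: 'i' -> no
  pos 9: 'j' -> no
Total matches: 0

0


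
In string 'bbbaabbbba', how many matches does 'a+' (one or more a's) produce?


Pattern 'a+' matches one or more consecutive a's.
String: 'bbbaabbbba'
Scanning for runs of a:
  Match 1: 'aa' (length 2)
  Match 2: 'a' (length 1)
Total matches: 2

2


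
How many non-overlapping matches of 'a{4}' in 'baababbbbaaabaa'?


Pattern 'a{4}' matches exactly 4 consecutive a's (greedy, non-overlapping).
String: 'baababbbbaaabaa'
Scanning for runs of a's:
  Run at pos 1: 'aa' (length 2) -> 0 match(es)
  Run at pos 4: 'a' (length 1) -> 0 match(es)
  Run at pos 9: 'aaa' (length 3) -> 0 match(es)
  Run at pos 13: 'aa' (length 2) -> 0 match(es)
Matches found: []
Total: 0

0


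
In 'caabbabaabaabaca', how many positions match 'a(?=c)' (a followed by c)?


Lookahead 'a(?=c)' matches 'a' only when followed by 'c'.
String: 'caabbabaabaabaca'
Checking each position where char is 'a':
  pos 1: 'a' -> no (next='a')
  pos 2: 'a' -> no (next='b')
  pos 5: 'a' -> no (next='b')
  pos 7: 'a' -> no (next='a')
  pos 8: 'a' -> no (next='b')
  pos 10: 'a' -> no (next='a')
  pos 11: 'a' -> no (next='b')
  pos 13: 'a' -> MATCH (next='c')
Matching positions: [13]
Count: 1

1


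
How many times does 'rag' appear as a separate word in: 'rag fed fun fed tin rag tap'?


Scanning each word for exact match 'rag':
  Word 1: 'rag' -> MATCH
  Word 2: 'fed' -> no
  Word 3: 'fun' -> no
  Word 4: 'fed' -> no
  Word 5: 'tin' -> no
  Word 6: 'rag' -> MATCH
  Word 7: 'tap' -> no
Total matches: 2

2


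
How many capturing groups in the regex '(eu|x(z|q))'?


To count capturing groups, count each '(' that starts a group.
Pattern: '(eu|x(z|q))'
Walking through the pattern:
  Position 0: '(' -> group #1
  Position 5: '(' -> group #2
Total capturing groups: 2

2


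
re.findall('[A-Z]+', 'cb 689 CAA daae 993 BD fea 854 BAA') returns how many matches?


Pattern '[A-Z]+' finds one or more uppercase letters.
Text: 'cb 689 CAA daae 993 BD fea 854 BAA'
Scanning for matches:
  Match 1: 'CAA'
  Match 2: 'BD'
  Match 3: 'BAA'
Total matches: 3

3


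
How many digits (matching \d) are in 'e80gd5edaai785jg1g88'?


\d matches any digit 0-9.
Scanning 'e80gd5edaai785jg1g88':
  pos 1: '8' -> DIGIT
  pos 2: '0' -> DIGIT
  pos 5: '5' -> DIGIT
  pos 11: '7' -> DIGIT
  pos 12: '8' -> DIGIT
  pos 13: '5' -> DIGIT
  pos 16: '1' -> DIGIT
  pos 18: '8' -> DIGIT
  pos 19: '8' -> DIGIT
Digits found: ['8', '0', '5', '7', '8', '5', '1', '8', '8']
Total: 9

9


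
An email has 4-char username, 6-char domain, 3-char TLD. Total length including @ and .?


An email address has format: username@domain.tld
Username length: 4
'@' character: 1
Domain length: 6
'.' character: 1
TLD length: 3
Total = 4 + 1 + 6 + 1 + 3 = 15

15


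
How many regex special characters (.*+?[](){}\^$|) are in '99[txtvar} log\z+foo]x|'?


Regex special characters are: . * + ? [ ] ( ) { } \ ^ $ |
Scanning '99[txtvar} log\z+foo]x|':
  pos 2: '[' -> SPECIAL
  pos 9: '}' -> SPECIAL
  pos 14: '\' -> SPECIAL
  pos 16: '+' -> SPECIAL
  pos 20: ']' -> SPECIAL
  pos 22: '|' -> SPECIAL
Special chars found: ['[', '}', '\\', '+', ']', '|']
Total: 6

6


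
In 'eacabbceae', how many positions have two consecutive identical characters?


Looking for consecutive identical characters in 'eacabbceae':
  pos 0-1: 'e' vs 'a' -> different
  pos 1-2: 'a' vs 'c' -> different
  pos 2-3: 'c' vs 'a' -> different
  pos 3-4: 'a' vs 'b' -> different
  pos 4-5: 'b' vs 'b' -> MATCH ('bb')
  pos 5-6: 'b' vs 'c' -> different
  pos 6-7: 'c' vs 'e' -> different
  pos 7-8: 'e' vs 'a' -> different
  pos 8-9: 'a' vs 'e' -> different
Consecutive identical pairs: ['bb']
Count: 1

1


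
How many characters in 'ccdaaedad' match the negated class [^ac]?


Negated class [^ac] matches any char NOT in {a, c}
Scanning 'ccdaaedad':
  pos 0: 'c' -> no (excluded)
  pos 1: 'c' -> no (excluded)
  pos 2: 'd' -> MATCH
  pos 3: 'a' -> no (excluded)
  pos 4: 'a' -> no (excluded)
  pos 5: 'e' -> MATCH
  pos 6: 'd' -> MATCH
  pos 7: 'a' -> no (excluded)
  pos 8: 'd' -> MATCH
Total matches: 4

4


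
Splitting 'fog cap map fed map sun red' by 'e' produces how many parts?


Splitting by 'e' breaks the string at each occurrence of the separator.
Text: 'fog cap map fed map sun red'
Parts after split:
  Part 1: 'fog cap map f'
  Part 2: 'd map sun r'
  Part 3: 'd'
Total parts: 3

3


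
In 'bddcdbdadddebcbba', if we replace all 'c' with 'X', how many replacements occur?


re.sub('c', 'X', text) replaces every occurrence of 'c' with 'X'.
Text: 'bddcdbdadddebcbba'
Scanning for 'c':
  pos 3: 'c' -> replacement #1
  pos 13: 'c' -> replacement #2
Total replacements: 2

2


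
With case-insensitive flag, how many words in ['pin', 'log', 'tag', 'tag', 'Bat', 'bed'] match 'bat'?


Case-insensitive matching: compare each word's lowercase form to 'bat'.
  'pin' -> lower='pin' -> no
  'log' -> lower='log' -> no
  'tag' -> lower='tag' -> no
  'tag' -> lower='tag' -> no
  'Bat' -> lower='bat' -> MATCH
  'bed' -> lower='bed' -> no
Matches: ['Bat']
Count: 1

1


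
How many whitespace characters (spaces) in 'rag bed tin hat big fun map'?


\s matches whitespace characters (spaces, tabs, etc.).
Text: 'rag bed tin hat big fun map'
This text has 7 words separated by spaces.
Number of spaces = number of words - 1 = 7 - 1 = 6

6


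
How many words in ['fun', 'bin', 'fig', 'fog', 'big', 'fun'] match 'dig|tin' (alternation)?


Alternation 'dig|tin' matches either 'dig' or 'tin'.
Checking each word:
  'fun' -> no
  'bin' -> no
  'fig' -> no
  'fog' -> no
  'big' -> no
  'fun' -> no
Matches: []
Count: 0

0


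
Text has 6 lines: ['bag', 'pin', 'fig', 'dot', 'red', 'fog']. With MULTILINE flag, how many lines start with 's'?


With MULTILINE flag, ^ matches the start of each line.
Lines: ['bag', 'pin', 'fig', 'dot', 'red', 'fog']
Checking which lines start with 's':
  Line 1: 'bag' -> no
  Line 2: 'pin' -> no
  Line 3: 'fig' -> no
  Line 4: 'dot' -> no
  Line 5: 'red' -> no
  Line 6: 'fog' -> no
Matching lines: []
Count: 0

0


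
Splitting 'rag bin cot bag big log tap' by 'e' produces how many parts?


Splitting by 'e' breaks the string at each occurrence of the separator.
Text: 'rag bin cot bag big log tap'
Parts after split:
  Part 1: 'rag bin cot bag big log tap'
Total parts: 1

1


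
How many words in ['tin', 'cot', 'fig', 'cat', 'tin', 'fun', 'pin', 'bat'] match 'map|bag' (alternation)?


Alternation 'map|bag' matches either 'map' or 'bag'.
Checking each word:
  'tin' -> no
  'cot' -> no
  'fig' -> no
  'cat' -> no
  'tin' -> no
  'fun' -> no
  'pin' -> no
  'bat' -> no
Matches: []
Count: 0

0


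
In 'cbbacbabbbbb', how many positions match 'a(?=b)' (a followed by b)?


Lookahead 'a(?=b)' matches 'a' only when followed by 'b'.
String: 'cbbacbabbbbb'
Checking each position where char is 'a':
  pos 3: 'a' -> no (next='c')
  pos 6: 'a' -> MATCH (next='b')
Matching positions: [6]
Count: 1

1


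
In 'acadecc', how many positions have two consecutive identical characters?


Looking for consecutive identical characters in 'acadecc':
  pos 0-1: 'a' vs 'c' -> different
  pos 1-2: 'c' vs 'a' -> different
  pos 2-3: 'a' vs 'd' -> different
  pos 3-4: 'd' vs 'e' -> different
  pos 4-5: 'e' vs 'c' -> different
  pos 5-6: 'c' vs 'c' -> MATCH ('cc')
Consecutive identical pairs: ['cc']
Count: 1

1


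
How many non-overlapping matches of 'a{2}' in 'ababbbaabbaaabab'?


Pattern 'a{2}' matches exactly 2 consecutive a's (greedy, non-overlapping).
String: 'ababbbaabbaaabab'
Scanning for runs of a's:
  Run at pos 0: 'a' (length 1) -> 0 match(es)
  Run at pos 2: 'a' (length 1) -> 0 match(es)
  Run at pos 6: 'aa' (length 2) -> 1 match(es)
  Run at pos 10: 'aaa' (length 3) -> 1 match(es)
  Run at pos 14: 'a' (length 1) -> 0 match(es)
Matches found: ['aa', 'aa']
Total: 2

2


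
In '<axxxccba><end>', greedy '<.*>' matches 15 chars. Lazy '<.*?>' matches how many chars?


Greedy '<.*>' tries to match as MUCH as possible.
Lazy '<.*?>' tries to match as LITTLE as possible.

String: '<axxxccba><end>'
Greedy '<.*>' starts at first '<' and extends to the LAST '>': '<axxxccba><end>' (15 chars)
Lazy '<.*?>' starts at first '<' and stops at the FIRST '>': '<axxxccba>' (10 chars)

10


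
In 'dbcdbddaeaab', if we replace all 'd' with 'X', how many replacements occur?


re.sub('d', 'X', text) replaces every occurrence of 'd' with 'X'.
Text: 'dbcdbddaeaab'
Scanning for 'd':
  pos 0: 'd' -> replacement #1
  pos 3: 'd' -> replacement #2
  pos 5: 'd' -> replacement #3
  pos 6: 'd' -> replacement #4
Total replacements: 4

4


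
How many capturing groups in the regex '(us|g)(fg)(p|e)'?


To count capturing groups, count each '(' that starts a group.
Pattern: '(us|g)(fg)(p|e)'
Walking through the pattern:
  Position 0: '(' -> group #1
  Position 6: '(' -> group #2
  Position 10: '(' -> group #3
Total capturing groups: 3

3


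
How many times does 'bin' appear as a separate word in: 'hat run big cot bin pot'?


Scanning each word for exact match 'bin':
  Word 1: 'hat' -> no
  Word 2: 'run' -> no
  Word 3: 'big' -> no
  Word 4: 'cot' -> no
  Word 5: 'bin' -> MATCH
  Word 6: 'pot' -> no
Total matches: 1

1


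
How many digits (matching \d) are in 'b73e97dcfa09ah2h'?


\d matches any digit 0-9.
Scanning 'b73e97dcfa09ah2h':
  pos 1: '7' -> DIGIT
  pos 2: '3' -> DIGIT
  pos 4: '9' -> DIGIT
  pos 5: '7' -> DIGIT
  pos 10: '0' -> DIGIT
  pos 11: '9' -> DIGIT
  pos 14: '2' -> DIGIT
Digits found: ['7', '3', '9', '7', '0', '9', '2']
Total: 7

7


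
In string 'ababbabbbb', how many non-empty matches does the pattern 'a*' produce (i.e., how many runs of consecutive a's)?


Pattern 'a*' matches zero or more a's. We want non-empty runs of consecutive a's.
String: 'ababbabbbb'
Walking through the string to find runs of a's:
  Run 1: positions 0-0 -> 'a'
  Run 2: positions 2-2 -> 'a'
  Run 3: positions 5-5 -> 'a'
Non-empty runs found: ['a', 'a', 'a']
Count: 3

3


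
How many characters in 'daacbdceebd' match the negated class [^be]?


Negated class [^be] matches any char NOT in {b, e}
Scanning 'daacbdceebd':
  pos 0: 'd' -> MATCH
  pos 1: 'a' -> MATCH
  pos 2: 'a' -> MATCH
  pos 3: 'c' -> MATCH
  pos 4: 'b' -> no (excluded)
  pos 5: 'd' -> MATCH
  pos 6: 'c' -> MATCH
  pos 7: 'e' -> no (excluded)
  pos 8: 'e' -> no (excluded)
  pos 9: 'b' -> no (excluded)
  pos 10: 'd' -> MATCH
Total matches: 7

7


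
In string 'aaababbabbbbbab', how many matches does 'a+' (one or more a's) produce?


Pattern 'a+' matches one or more consecutive a's.
String: 'aaababbabbbbbab'
Scanning for runs of a:
  Match 1: 'aaa' (length 3)
  Match 2: 'a' (length 1)
  Match 3: 'a' (length 1)
  Match 4: 'a' (length 1)
Total matches: 4

4


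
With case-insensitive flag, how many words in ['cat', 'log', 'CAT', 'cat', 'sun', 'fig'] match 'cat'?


Case-insensitive matching: compare each word's lowercase form to 'cat'.
  'cat' -> lower='cat' -> MATCH
  'log' -> lower='log' -> no
  'CAT' -> lower='cat' -> MATCH
  'cat' -> lower='cat' -> MATCH
  'sun' -> lower='sun' -> no
  'fig' -> lower='fig' -> no
Matches: ['cat', 'CAT', 'cat']
Count: 3

3


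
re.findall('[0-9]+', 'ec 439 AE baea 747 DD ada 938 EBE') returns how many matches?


Pattern '[0-9]+' finds one or more digits.
Text: 'ec 439 AE baea 747 DD ada 938 EBE'
Scanning for matches:
  Match 1: '439'
  Match 2: '747'
  Match 3: '938'
Total matches: 3

3


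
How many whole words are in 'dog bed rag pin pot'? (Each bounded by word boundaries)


Word boundaries (\b) mark the start/end of each word.
Text: 'dog bed rag pin pot'
Splitting by whitespace:
  Word 1: 'dog'
  Word 2: 'bed'
  Word 3: 'rag'
  Word 4: 'pin'
  Word 5: 'pot'
Total whole words: 5

5


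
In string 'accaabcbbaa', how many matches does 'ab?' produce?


Pattern 'ab?' matches 'a' optionally followed by 'b'.
String: 'accaabcbbaa'
Scanning left to right for 'a' then checking next char:
  Match 1: 'a' (a not followed by b)
  Match 2: 'a' (a not followed by b)
  Match 3: 'ab' (a followed by b)
  Match 4: 'a' (a not followed by b)
  Match 5: 'a' (a not followed by b)
Total matches: 5

5


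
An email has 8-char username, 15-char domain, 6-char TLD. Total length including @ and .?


An email address has format: username@domain.tld
Username length: 8
'@' character: 1
Domain length: 15
'.' character: 1
TLD length: 6
Total = 8 + 1 + 15 + 1 + 6 = 31

31


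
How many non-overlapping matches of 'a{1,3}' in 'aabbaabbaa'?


Pattern 'a{1,3}' matches between 1 and 3 consecutive a's (greedy).
String: 'aabbaabbaa'
Finding runs of a's and applying greedy matching:
  Run at pos 0: 'aa' (length 2)
  Run at pos 4: 'aa' (length 2)
  Run at pos 8: 'aa' (length 2)
Matches: ['aa', 'aa', 'aa']
Count: 3

3


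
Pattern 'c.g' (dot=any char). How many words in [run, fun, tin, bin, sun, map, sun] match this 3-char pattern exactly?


Pattern 'c.g' means: starts with 'c', any single char, ends with 'g'.
Checking each word (must be exactly 3 chars):
  'run' (len=3): no
  'fun' (len=3): no
  'tin' (len=3): no
  'bin' (len=3): no
  'sun' (len=3): no
  'map' (len=3): no
  'sun' (len=3): no
Matching words: []
Total: 0

0


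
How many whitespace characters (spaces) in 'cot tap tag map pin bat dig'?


\s matches whitespace characters (spaces, tabs, etc.).
Text: 'cot tap tag map pin bat dig'
This text has 7 words separated by spaces.
Number of spaces = number of words - 1 = 7 - 1 = 6

6


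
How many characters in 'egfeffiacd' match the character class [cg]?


Character class [cg] matches any of: {c, g}
Scanning string 'egfeffiacd' character by character:
  pos 0: 'e' -> no
  pos 1: 'g' -> MATCH
  pos 2: 'f' -> no
  pos 3: 'e' -> no
  pos 4: 'f' -> no
  pos 5: 'f' -> no
  pos 6: 'i' -> no
  pos 7: 'a' -> no
  pos 8: 'c' -> MATCH
  pos 9: 'd' -> no
Total matches: 2

2


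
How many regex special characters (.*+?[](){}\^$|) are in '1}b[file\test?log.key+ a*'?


Regex special characters are: . * + ? [ ] ( ) { } \ ^ $ |
Scanning '1}b[file\test?log.key+ a*':
  pos 1: '}' -> SPECIAL
  pos 3: '[' -> SPECIAL
  pos 8: '\' -> SPECIAL
  pos 13: '?' -> SPECIAL
  pos 17: '.' -> SPECIAL
  pos 21: '+' -> SPECIAL
  pos 24: '*' -> SPECIAL
Special chars found: ['}', '[', '\\', '?', '.', '+', '*']
Total: 7

7


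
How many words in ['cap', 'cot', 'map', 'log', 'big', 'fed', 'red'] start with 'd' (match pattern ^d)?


Pattern ^d anchors to start of word. Check which words begin with 'd':
  'cap' -> no
  'cot' -> no
  'map' -> no
  'log' -> no
  'big' -> no
  'fed' -> no
  'red' -> no
Matching words: []
Count: 0

0


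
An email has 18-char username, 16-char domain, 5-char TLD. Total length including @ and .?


An email address has format: username@domain.tld
Username length: 18
'@' character: 1
Domain length: 16
'.' character: 1
TLD length: 5
Total = 18 + 1 + 16 + 1 + 5 = 41

41


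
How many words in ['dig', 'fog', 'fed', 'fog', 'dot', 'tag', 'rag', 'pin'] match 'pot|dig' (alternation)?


Alternation 'pot|dig' matches either 'pot' or 'dig'.
Checking each word:
  'dig' -> MATCH
  'fog' -> no
  'fed' -> no
  'fog' -> no
  'dot' -> no
  'tag' -> no
  'rag' -> no
  'pin' -> no
Matches: ['dig']
Count: 1

1


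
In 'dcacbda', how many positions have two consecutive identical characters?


Looking for consecutive identical characters in 'dcacbda':
  pos 0-1: 'd' vs 'c' -> different
  pos 1-2: 'c' vs 'a' -> different
  pos 2-3: 'a' vs 'c' -> different
  pos 3-4: 'c' vs 'b' -> different
  pos 4-5: 'b' vs 'd' -> different
  pos 5-6: 'd' vs 'a' -> different
Consecutive identical pairs: []
Count: 0

0


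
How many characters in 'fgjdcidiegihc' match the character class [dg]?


Character class [dg] matches any of: {d, g}
Scanning string 'fgjdcidiegihc' character by character:
  pos 0: 'f' -> no
  pos 1: 'g' -> MATCH
  pos 2: 'j' -> no
  pos 3: 'd' -> MATCH
  pos 4: 'c' -> no
  pos 5: 'i' -> no
  pos 6: 'd' -> MATCH
  pos 7: 'i' -> no
  pos 8: 'e' -> no
  pos 9: 'g' -> MATCH
  pos 10: 'i' -> no
  pos 11: 'h' -> no
  pos 12: 'c' -> no
Total matches: 4

4


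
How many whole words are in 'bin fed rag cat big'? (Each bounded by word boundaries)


Word boundaries (\b) mark the start/end of each word.
Text: 'bin fed rag cat big'
Splitting by whitespace:
  Word 1: 'bin'
  Word 2: 'fed'
  Word 3: 'rag'
  Word 4: 'cat'
  Word 5: 'big'
Total whole words: 5

5


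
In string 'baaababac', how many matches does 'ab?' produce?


Pattern 'ab?' matches 'a' optionally followed by 'b'.
String: 'baaababac'
Scanning left to right for 'a' then checking next char:
  Match 1: 'a' (a not followed by b)
  Match 2: 'a' (a not followed by b)
  Match 3: 'ab' (a followed by b)
  Match 4: 'ab' (a followed by b)
  Match 5: 'a' (a not followed by b)
Total matches: 5

5


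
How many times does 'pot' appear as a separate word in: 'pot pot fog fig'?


Scanning each word for exact match 'pot':
  Word 1: 'pot' -> MATCH
  Word 2: 'pot' -> MATCH
  Word 3: 'fog' -> no
  Word 4: 'fig' -> no
Total matches: 2

2


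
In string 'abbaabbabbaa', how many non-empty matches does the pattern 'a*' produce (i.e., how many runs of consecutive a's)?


Pattern 'a*' matches zero or more a's. We want non-empty runs of consecutive a's.
String: 'abbaabbabbaa'
Walking through the string to find runs of a's:
  Run 1: positions 0-0 -> 'a'
  Run 2: positions 3-4 -> 'aa'
  Run 3: positions 7-7 -> 'a'
  Run 4: positions 10-11 -> 'aa'
Non-empty runs found: ['a', 'aa', 'a', 'aa']
Count: 4

4


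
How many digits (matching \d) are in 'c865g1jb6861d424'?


\d matches any digit 0-9.
Scanning 'c865g1jb6861d424':
  pos 1: '8' -> DIGIT
  pos 2: '6' -> DIGIT
  pos 3: '5' -> DIGIT
  pos 5: '1' -> DIGIT
  pos 8: '6' -> DIGIT
  pos 9: '8' -> DIGIT
  pos 10: '6' -> DIGIT
  pos 11: '1' -> DIGIT
  pos 13: '4' -> DIGIT
  pos 14: '2' -> DIGIT
  pos 15: '4' -> DIGIT
Digits found: ['8', '6', '5', '1', '6', '8', '6', '1', '4', '2', '4']
Total: 11

11


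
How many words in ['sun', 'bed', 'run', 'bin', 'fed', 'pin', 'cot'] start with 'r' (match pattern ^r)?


Pattern ^r anchors to start of word. Check which words begin with 'r':
  'sun' -> no
  'bed' -> no
  'run' -> MATCH (starts with 'r')
  'bin' -> no
  'fed' -> no
  'pin' -> no
  'cot' -> no
Matching words: ['run']
Count: 1

1


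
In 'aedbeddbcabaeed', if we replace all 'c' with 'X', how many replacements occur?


re.sub('c', 'X', text) replaces every occurrence of 'c' with 'X'.
Text: 'aedbeddbcabaeed'
Scanning for 'c':
  pos 8: 'c' -> replacement #1
Total replacements: 1

1


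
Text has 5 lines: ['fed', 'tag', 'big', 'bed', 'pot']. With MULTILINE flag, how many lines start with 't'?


With MULTILINE flag, ^ matches the start of each line.
Lines: ['fed', 'tag', 'big', 'bed', 'pot']
Checking which lines start with 't':
  Line 1: 'fed' -> no
  Line 2: 'tag' -> MATCH
  Line 3: 'big' -> no
  Line 4: 'bed' -> no
  Line 5: 'pot' -> no
Matching lines: ['tag']
Count: 1

1


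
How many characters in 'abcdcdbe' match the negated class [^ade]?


Negated class [^ade] matches any char NOT in {a, d, e}
Scanning 'abcdcdbe':
  pos 0: 'a' -> no (excluded)
  pos 1: 'b' -> MATCH
  pos 2: 'c' -> MATCH
  pos 3: 'd' -> no (excluded)
  pos 4: 'c' -> MATCH
  pos 5: 'd' -> no (excluded)
  pos 6: 'b' -> MATCH
  pos 7: 'e' -> no (excluded)
Total matches: 4

4
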